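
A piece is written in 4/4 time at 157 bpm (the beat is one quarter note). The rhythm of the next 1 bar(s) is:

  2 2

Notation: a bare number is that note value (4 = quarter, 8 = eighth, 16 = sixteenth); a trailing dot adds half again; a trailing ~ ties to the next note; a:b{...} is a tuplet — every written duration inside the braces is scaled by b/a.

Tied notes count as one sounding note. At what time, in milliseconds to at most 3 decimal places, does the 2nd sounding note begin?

note 2 onset = 2b = 764.331ms

1. 0.0ms @ 0 + 764.331ms (2)
2. 764.331ms @ 2 + 764.331ms (2)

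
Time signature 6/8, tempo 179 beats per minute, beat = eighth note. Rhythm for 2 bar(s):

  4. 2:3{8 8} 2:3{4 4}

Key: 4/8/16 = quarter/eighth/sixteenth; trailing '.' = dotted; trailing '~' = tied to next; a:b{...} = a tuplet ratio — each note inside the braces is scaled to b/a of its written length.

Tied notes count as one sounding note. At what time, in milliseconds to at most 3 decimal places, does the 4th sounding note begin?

note 4 onset = 6b = 2011.173ms

1. 0.0ms @ 0 + 1005.587ms (3)
2. 1005.587ms @ 3 + 502.793ms (3/2)
3. 1508.38ms @ 9/2 + 502.793ms (3/2)
4. 2011.173ms @ 6 + 1005.587ms (3)
5. 3016.76ms @ 9 + 1005.587ms (3)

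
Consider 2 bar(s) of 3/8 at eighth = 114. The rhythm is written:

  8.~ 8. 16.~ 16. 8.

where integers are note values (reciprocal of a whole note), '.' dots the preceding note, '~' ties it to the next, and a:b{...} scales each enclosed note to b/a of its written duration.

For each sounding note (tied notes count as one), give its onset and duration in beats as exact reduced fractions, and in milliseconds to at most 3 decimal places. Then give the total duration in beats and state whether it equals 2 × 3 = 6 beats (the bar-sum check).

1) 0.0ms=0b +1578.947ms=3b
2) 1578.947ms=3b +789.474ms=3/2b
3) 2368.421ms=9/2b +789.474ms=3/2b
Σ=6b of 6 (114bpm 3/8) — PASS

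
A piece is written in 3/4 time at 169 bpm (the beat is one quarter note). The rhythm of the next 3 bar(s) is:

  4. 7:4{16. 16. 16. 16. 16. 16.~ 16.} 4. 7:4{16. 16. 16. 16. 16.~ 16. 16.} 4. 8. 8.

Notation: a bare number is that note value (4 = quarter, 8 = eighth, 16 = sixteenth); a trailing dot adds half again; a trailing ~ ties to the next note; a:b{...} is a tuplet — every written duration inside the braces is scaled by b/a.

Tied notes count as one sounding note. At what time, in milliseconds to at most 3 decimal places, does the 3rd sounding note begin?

note 3 onset = 12/7b = 608.622ms

1. 0.0ms @ 0 + 532.544ms (3/2)
2. 532.544ms @ 3/2 + 76.078ms (3/14)
3. 608.622ms @ 12/7 + 76.078ms (3/14)
4. 684.7ms @ 27/14 + 76.078ms (3/14)
5. 760.778ms @ 15/7 + 76.078ms (3/14)
6. 836.855ms @ 33/14 + 76.078ms (3/14)
7. 912.933ms @ 18/7 + 152.156ms (3/7)
8. 1065.089ms @ 3 + 532.544ms (3/2)
9. 1597.633ms @ 9/2 + 76.078ms (3/14)
10. 1673.711ms @ 33/7 + 76.078ms (3/14)
11. 1749.789ms @ 69/14 + 76.078ms (3/14)
12. 1825.866ms @ 36/7 + 76.078ms (3/14)
13. 1901.944ms @ 75/14 + 152.156ms (3/7)
14. 2054.1ms @ 81/14 + 76.078ms (3/14)
15. 2130.178ms @ 6 + 532.544ms (3/2)
16. 2662.722ms @ 15/2 + 266.272ms (3/4)
17. 2928.994ms @ 33/4 + 266.272ms (3/4)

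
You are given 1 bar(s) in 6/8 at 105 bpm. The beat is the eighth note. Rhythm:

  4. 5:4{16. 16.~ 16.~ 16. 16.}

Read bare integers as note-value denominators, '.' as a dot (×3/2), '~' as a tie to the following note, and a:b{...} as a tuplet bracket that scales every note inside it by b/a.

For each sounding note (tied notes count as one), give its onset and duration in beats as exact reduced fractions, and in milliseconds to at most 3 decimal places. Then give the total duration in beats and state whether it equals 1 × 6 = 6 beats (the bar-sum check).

1) 0.0ms=0b +1714.286ms=3b
2) 1714.286ms=3b +342.857ms=3/5b
3) 2057.143ms=18/5b +1028.571ms=9/5b
4) 3085.714ms=27/5b +342.857ms=3/5b
Σ=6b of 6 (105bpm 6/8) — PASS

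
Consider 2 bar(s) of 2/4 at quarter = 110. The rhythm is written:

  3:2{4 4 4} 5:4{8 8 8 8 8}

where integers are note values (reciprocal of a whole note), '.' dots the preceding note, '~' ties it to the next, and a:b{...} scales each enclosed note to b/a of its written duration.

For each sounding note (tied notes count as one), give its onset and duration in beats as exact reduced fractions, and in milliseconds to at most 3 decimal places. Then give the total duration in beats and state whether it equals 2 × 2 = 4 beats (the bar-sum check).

1) 0.0ms=0b +363.636ms=2/3b
2) 363.636ms=2/3b +363.636ms=2/3b
3) 727.273ms=4/3b +363.636ms=2/3b
4) 1090.909ms=2b +218.182ms=2/5b
5) 1309.091ms=12/5b +218.182ms=2/5b
6) 1527.273ms=14/5b +218.182ms=2/5b
7) 1745.455ms=16/5b +218.182ms=2/5b
8) 1963.636ms=18/5b +218.182ms=2/5b
Σ=4b of 4 (110bpm 2/4) — PASS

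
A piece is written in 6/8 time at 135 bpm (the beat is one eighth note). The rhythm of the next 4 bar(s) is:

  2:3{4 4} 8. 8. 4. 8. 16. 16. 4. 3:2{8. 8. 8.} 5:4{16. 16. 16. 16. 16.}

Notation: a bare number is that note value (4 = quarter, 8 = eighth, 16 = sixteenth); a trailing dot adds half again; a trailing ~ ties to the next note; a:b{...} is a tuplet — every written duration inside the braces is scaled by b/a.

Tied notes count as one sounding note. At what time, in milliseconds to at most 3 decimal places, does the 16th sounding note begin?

note 16 onset = 114/5b = 10133.333ms

1. 0.0ms @ 0 + 1333.333ms (3)
2. 1333.333ms @ 3 + 1333.333ms (3)
3. 2666.667ms @ 6 + 666.667ms (3/2)
4. 3333.333ms @ 15/2 + 666.667ms (3/2)
5. 4000.0ms @ 9 + 1333.333ms (3)
6. 5333.333ms @ 12 + 666.667ms (3/2)
7. 6000.0ms @ 27/2 + 333.333ms (3/4)
8. 6333.333ms @ 57/4 + 333.333ms (3/4)
9. 6666.667ms @ 15 + 1333.333ms (3)
10. 8000.0ms @ 18 + 444.444ms (1)
11. 8444.444ms @ 19 + 444.444ms (1)
12. 8888.889ms @ 20 + 444.444ms (1)
13. 9333.333ms @ 21 + 266.667ms (3/5)
14. 9600.0ms @ 108/5 + 266.667ms (3/5)
15. 9866.667ms @ 111/5 + 266.667ms (3/5)
16. 10133.333ms @ 114/5 + 266.667ms (3/5)
17. 10400.0ms @ 117/5 + 266.667ms (3/5)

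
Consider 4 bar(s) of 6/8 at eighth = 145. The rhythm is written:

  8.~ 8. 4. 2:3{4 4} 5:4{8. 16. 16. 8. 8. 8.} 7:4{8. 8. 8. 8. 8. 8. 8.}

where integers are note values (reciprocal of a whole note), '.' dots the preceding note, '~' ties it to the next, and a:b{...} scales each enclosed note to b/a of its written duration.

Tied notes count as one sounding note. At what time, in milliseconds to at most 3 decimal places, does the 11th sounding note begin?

1. 0.0ms @ 0 + 1241.379ms (3)
2. 1241.379ms @ 3 + 1241.379ms (3)
3. 2482.759ms @ 6 + 1241.379ms (3)
4. 3724.138ms @ 9 + 1241.379ms (3)
5. 4965.517ms @ 12 + 496.552ms (6/5)
6. 5462.069ms @ 66/5 + 248.276ms (3/5)
7. 5710.345ms @ 69/5 + 248.276ms (3/5)
8. 5958.621ms @ 72/5 + 496.552ms (6/5)
9. 6455.172ms @ 78/5 + 496.552ms (6/5)
10. 6951.724ms @ 84/5 + 496.552ms (6/5)
11. 7448.276ms @ 18 + 354.68ms (6/7)
12. 7802.956ms @ 132/7 + 354.68ms (6/7)
13. 8157.635ms @ 138/7 + 354.68ms (6/7)
14. 8512.315ms @ 144/7 + 354.68ms (6/7)
15. 8866.995ms @ 150/7 + 354.68ms (6/7)
16. 9221.675ms @ 156/7 + 354.68ms (6/7)
17. 9576.355ms @ 162/7 + 354.68ms (6/7)

note 11 onset = 18b = 7448.276ms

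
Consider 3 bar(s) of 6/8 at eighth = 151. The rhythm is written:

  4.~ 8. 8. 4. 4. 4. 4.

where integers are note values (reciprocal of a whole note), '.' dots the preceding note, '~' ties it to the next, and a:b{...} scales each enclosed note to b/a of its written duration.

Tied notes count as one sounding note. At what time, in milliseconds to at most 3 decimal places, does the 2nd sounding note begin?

1. 0.0ms @ 0 + 1788.079ms (9/2)
2. 1788.079ms @ 9/2 + 596.026ms (3/2)
3. 2384.106ms @ 6 + 1192.053ms (3)
4. 3576.159ms @ 9 + 1192.053ms (3)
5. 4768.212ms @ 12 + 1192.053ms (3)
6. 5960.265ms @ 15 + 1192.053ms (3)

note 2 onset = 9/2b = 1788.079ms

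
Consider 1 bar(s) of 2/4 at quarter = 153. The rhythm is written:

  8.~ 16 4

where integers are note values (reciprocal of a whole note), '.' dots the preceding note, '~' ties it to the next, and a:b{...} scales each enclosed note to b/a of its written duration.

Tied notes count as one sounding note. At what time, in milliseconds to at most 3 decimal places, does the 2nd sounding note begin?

note 2 onset = 1b = 392.157ms

1. 0.0ms @ 0 + 392.157ms (1)
2. 392.157ms @ 1 + 392.157ms (1)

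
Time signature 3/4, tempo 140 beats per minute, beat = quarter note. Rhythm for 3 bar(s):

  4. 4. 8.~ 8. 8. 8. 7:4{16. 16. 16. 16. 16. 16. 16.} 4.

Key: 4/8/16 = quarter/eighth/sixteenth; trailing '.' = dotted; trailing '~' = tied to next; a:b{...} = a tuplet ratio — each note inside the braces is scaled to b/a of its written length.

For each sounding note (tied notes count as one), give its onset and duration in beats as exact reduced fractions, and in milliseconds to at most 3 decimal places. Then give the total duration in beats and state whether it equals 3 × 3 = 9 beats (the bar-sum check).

1) 0.0ms=0b +642.857ms=3/2b
2) 642.857ms=3/2b +642.857ms=3/2b
3) 1285.714ms=3b +642.857ms=3/2b
4) 1928.571ms=9/2b +321.429ms=3/4b
5) 2250.0ms=21/4b +321.429ms=3/4b
6) 2571.429ms=6b +91.837ms=3/14b
7) 2663.265ms=87/14b +91.837ms=3/14b
8) 2755.102ms=45/7b +91.837ms=3/14b
9) 2846.939ms=93/14b +91.837ms=3/14b
10) 2938.776ms=48/7b +91.837ms=3/14b
11) 3030.612ms=99/14b +91.837ms=3/14b
12) 3122.449ms=51/7b +91.837ms=3/14b
13) 3214.286ms=15/2b +642.857ms=3/2b
Σ=9b of 9 (140bpm 3/4) — PASS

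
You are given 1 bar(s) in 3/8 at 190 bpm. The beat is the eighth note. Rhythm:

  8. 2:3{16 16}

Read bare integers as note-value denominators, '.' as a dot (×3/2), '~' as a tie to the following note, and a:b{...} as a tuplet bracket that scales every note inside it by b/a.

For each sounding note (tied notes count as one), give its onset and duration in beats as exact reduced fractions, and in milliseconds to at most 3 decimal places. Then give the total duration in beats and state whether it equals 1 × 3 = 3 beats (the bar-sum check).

1) 0.0ms=0b +473.684ms=3/2b
2) 473.684ms=3/2b +236.842ms=3/4b
3) 710.526ms=9/4b +236.842ms=3/4b
Σ=3b of 3 (190bpm 3/8) — PASS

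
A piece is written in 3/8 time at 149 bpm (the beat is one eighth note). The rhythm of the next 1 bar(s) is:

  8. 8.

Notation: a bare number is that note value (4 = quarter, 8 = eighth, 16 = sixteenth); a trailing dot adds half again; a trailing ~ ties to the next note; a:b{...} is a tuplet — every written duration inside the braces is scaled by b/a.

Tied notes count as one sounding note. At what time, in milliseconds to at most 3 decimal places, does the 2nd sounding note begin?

note 2 onset = 3/2b = 604.027ms

1. 0.0ms @ 0 + 604.027ms (3/2)
2. 604.027ms @ 3/2 + 604.027ms (3/2)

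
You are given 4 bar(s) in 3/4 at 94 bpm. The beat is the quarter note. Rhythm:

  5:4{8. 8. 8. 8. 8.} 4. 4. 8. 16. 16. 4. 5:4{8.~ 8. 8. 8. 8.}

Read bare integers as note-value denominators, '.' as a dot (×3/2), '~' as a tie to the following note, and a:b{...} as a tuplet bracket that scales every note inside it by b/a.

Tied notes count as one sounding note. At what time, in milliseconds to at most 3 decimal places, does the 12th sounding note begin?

note 12 onset = 9b = 5744.681ms

1. 0.0ms @ 0 + 382.979ms (3/5)
2. 382.979ms @ 3/5 + 382.979ms (3/5)
3. 765.957ms @ 6/5 + 382.979ms (3/5)
4. 1148.936ms @ 9/5 + 382.979ms (3/5)
5. 1531.915ms @ 12/5 + 382.979ms (3/5)
6. 1914.894ms @ 3 + 957.447ms (3/2)
7. 2872.34ms @ 9/2 + 957.447ms (3/2)
8. 3829.787ms @ 6 + 478.723ms (3/4)
9. 4308.511ms @ 27/4 + 239.362ms (3/8)
10. 4547.872ms @ 57/8 + 239.362ms (3/8)
11. 4787.234ms @ 15/2 + 957.447ms (3/2)
12. 5744.681ms @ 9 + 765.957ms (6/5)
13. 6510.638ms @ 51/5 + 382.979ms (3/5)
14. 6893.617ms @ 54/5 + 382.979ms (3/5)
15. 7276.596ms @ 57/5 + 382.979ms (3/5)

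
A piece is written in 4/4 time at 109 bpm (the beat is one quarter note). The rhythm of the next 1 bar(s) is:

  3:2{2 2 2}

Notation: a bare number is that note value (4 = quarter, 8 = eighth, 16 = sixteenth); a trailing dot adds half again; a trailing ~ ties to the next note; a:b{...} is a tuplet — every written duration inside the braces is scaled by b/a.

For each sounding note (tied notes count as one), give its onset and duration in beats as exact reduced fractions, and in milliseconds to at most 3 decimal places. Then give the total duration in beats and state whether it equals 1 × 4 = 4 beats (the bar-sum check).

1) 0.0ms=0b +733.945ms=4/3b
2) 733.945ms=4/3b +733.945ms=4/3b
3) 1467.89ms=8/3b +733.945ms=4/3b
Σ=4b of 4 (109bpm 4/4) — PASS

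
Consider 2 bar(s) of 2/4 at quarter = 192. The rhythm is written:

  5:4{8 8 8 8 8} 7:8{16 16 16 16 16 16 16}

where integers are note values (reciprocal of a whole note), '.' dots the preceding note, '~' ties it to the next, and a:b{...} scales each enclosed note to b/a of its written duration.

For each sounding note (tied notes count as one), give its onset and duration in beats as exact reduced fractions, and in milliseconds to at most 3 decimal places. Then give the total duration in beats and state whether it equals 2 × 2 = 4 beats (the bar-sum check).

1) 0.0ms=0b +125.0ms=2/5b
2) 125.0ms=2/5b +125.0ms=2/5b
3) 250.0ms=4/5b +125.0ms=2/5b
4) 375.0ms=6/5b +125.0ms=2/5b
5) 500.0ms=8/5b +125.0ms=2/5b
6) 625.0ms=2b +89.286ms=2/7b
7) 714.286ms=16/7b +89.286ms=2/7b
8) 803.571ms=18/7b +89.286ms=2/7b
9) 892.857ms=20/7b +89.286ms=2/7b
10) 982.143ms=22/7b +89.286ms=2/7b
11) 1071.429ms=24/7b +89.286ms=2/7b
12) 1160.714ms=26/7b +89.286ms=2/7b
Σ=4b of 4 (192bpm 2/4) — PASS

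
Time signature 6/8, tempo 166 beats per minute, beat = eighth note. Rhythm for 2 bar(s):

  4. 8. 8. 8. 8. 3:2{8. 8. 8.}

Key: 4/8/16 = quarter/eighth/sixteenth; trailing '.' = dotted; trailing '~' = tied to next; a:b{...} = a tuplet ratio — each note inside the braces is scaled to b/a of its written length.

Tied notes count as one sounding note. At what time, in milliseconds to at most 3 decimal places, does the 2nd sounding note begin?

1. 0.0ms @ 0 + 1084.337ms (3)
2. 1084.337ms @ 3 + 542.169ms (3/2)
3. 1626.506ms @ 9/2 + 542.169ms (3/2)
4. 2168.675ms @ 6 + 542.169ms (3/2)
5. 2710.843ms @ 15/2 + 542.169ms (3/2)
6. 3253.012ms @ 9 + 361.446ms (1)
7. 3614.458ms @ 10 + 361.446ms (1)
8. 3975.904ms @ 11 + 361.446ms (1)

note 2 onset = 3b = 1084.337ms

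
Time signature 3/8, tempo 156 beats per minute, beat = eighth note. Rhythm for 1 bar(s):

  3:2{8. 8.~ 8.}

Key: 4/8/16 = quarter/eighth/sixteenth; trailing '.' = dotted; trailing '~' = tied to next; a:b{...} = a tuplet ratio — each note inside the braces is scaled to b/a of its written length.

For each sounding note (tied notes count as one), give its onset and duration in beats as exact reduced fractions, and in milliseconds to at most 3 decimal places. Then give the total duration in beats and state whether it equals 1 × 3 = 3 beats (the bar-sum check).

1) 0.0ms=0b +384.615ms=1b
2) 384.615ms=1b +769.231ms=2b
Σ=3b of 3 (156bpm 3/8) — PASS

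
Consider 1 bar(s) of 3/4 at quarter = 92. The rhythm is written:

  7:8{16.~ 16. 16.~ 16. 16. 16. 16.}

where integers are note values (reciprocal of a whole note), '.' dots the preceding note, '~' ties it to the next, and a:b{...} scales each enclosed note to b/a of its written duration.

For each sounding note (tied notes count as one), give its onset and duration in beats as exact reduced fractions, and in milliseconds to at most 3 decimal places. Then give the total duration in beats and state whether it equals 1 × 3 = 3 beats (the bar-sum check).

1) 0.0ms=0b +559.006ms=6/7b
2) 559.006ms=6/7b +559.006ms=6/7b
3) 1118.012ms=12/7b +279.503ms=3/7b
4) 1397.516ms=15/7b +279.503ms=3/7b
5) 1677.019ms=18/7b +279.503ms=3/7b
Σ=3b of 3 (92bpm 3/4) — PASS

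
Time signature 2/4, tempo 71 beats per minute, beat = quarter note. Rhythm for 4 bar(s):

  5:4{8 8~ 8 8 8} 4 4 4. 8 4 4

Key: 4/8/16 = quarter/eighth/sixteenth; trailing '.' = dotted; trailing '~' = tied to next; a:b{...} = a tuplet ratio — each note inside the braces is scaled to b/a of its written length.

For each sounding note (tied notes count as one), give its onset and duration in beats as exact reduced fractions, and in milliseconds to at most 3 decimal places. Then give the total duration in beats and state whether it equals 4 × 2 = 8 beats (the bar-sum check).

1) 0.0ms=0b +338.028ms=2/5b
2) 338.028ms=2/5b +676.056ms=4/5b
3) 1014.085ms=6/5b +338.028ms=2/5b
4) 1352.113ms=8/5b +338.028ms=2/5b
5) 1690.141ms=2b +845.07ms=1b
6) 2535.211ms=3b +845.07ms=1b
7) 3380.282ms=4b +1267.606ms=3/2b
8) 4647.887ms=11/2b +422.535ms=1/2b
9) 5070.423ms=6b +845.07ms=1b
10) 5915.493ms=7b +845.07ms=1b
Σ=8b of 8 (71bpm 2/4) — PASS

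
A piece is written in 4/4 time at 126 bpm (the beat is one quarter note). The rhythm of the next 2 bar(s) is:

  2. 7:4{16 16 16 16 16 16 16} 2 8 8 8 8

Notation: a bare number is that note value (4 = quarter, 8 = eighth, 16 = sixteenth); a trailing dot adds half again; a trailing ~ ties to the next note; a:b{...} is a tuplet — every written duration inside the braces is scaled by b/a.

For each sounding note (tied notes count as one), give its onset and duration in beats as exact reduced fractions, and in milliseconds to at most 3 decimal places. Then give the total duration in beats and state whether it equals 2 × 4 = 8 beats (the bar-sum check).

1) 0.0ms=0b +1428.571ms=3b
2) 1428.571ms=3b +68.027ms=1/7b
3) 1496.599ms=22/7b +68.027ms=1/7b
4) 1564.626ms=23/7b +68.027ms=1/7b
5) 1632.653ms=24/7b +68.027ms=1/7b
6) 1700.68ms=25/7b +68.027ms=1/7b
7) 1768.707ms=26/7b +68.027ms=1/7b
8) 1836.735ms=27/7b +68.027ms=1/7b
9) 1904.762ms=4b +952.381ms=2b
10) 2857.143ms=6b +238.095ms=1/2b
11) 3095.238ms=13/2b +238.095ms=1/2b
12) 3333.333ms=7b +238.095ms=1/2b
13) 3571.429ms=15/2b +238.095ms=1/2b
Σ=8b of 8 (126bpm 4/4) — PASS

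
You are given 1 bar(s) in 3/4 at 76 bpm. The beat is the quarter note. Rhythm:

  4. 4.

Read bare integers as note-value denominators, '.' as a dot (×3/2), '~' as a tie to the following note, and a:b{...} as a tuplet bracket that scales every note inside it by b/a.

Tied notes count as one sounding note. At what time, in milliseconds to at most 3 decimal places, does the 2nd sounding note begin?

note 2 onset = 3/2b = 1184.211ms

1. 0.0ms @ 0 + 1184.211ms (3/2)
2. 1184.211ms @ 3/2 + 1184.211ms (3/2)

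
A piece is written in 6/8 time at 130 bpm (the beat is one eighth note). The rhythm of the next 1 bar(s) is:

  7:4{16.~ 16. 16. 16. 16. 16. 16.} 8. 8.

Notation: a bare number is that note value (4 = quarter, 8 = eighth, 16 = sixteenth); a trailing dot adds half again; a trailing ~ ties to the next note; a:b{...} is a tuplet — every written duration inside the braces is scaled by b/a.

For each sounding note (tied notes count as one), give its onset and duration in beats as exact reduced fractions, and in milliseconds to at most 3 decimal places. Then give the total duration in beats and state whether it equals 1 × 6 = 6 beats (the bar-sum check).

1) 0.0ms=0b +395.604ms=6/7b
2) 395.604ms=6/7b +197.802ms=3/7b
3) 593.407ms=9/7b +197.802ms=3/7b
4) 791.209ms=12/7b +197.802ms=3/7b
5) 989.011ms=15/7b +197.802ms=3/7b
6) 1186.813ms=18/7b +197.802ms=3/7b
7) 1384.615ms=3b +692.308ms=3/2b
8) 2076.923ms=9/2b +692.308ms=3/2b
Σ=6b of 6 (130bpm 6/8) — PASS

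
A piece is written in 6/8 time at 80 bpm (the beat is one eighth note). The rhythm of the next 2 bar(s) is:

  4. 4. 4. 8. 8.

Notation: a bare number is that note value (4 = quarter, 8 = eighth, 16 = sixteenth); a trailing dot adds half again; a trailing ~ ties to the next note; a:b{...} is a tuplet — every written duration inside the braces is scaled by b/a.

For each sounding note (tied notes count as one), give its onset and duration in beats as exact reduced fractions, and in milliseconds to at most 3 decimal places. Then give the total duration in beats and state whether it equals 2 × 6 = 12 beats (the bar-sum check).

1) 0.0ms=0b +2250.0ms=3b
2) 2250.0ms=3b +2250.0ms=3b
3) 4500.0ms=6b +2250.0ms=3b
4) 6750.0ms=9b +1125.0ms=3/2b
5) 7875.0ms=21/2b +1125.0ms=3/2b
Σ=12b of 12 (80bpm 6/8) — PASS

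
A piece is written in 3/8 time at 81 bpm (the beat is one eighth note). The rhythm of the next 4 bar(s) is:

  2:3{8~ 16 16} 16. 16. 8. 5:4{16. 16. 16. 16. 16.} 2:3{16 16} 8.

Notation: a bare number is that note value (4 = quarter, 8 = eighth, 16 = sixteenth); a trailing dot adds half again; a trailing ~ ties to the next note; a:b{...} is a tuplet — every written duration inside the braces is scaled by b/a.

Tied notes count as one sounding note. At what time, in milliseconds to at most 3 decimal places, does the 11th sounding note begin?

note 11 onset = 9b = 6666.667ms

1. 0.0ms @ 0 + 1666.667ms (9/4)
2. 1666.667ms @ 9/4 + 555.556ms (3/4)
3. 2222.222ms @ 3 + 555.556ms (3/4)
4. 2777.778ms @ 15/4 + 555.556ms (3/4)
5. 3333.333ms @ 9/2 + 1111.111ms (3/2)
6. 4444.444ms @ 6 + 444.444ms (3/5)
7. 4888.889ms @ 33/5 + 444.444ms (3/5)
8. 5333.333ms @ 36/5 + 444.444ms (3/5)
9. 5777.778ms @ 39/5 + 444.444ms (3/5)
10. 6222.222ms @ 42/5 + 444.444ms (3/5)
11. 6666.667ms @ 9 + 555.556ms (3/4)
12. 7222.222ms @ 39/4 + 555.556ms (3/4)
13. 7777.778ms @ 21/2 + 1111.111ms (3/2)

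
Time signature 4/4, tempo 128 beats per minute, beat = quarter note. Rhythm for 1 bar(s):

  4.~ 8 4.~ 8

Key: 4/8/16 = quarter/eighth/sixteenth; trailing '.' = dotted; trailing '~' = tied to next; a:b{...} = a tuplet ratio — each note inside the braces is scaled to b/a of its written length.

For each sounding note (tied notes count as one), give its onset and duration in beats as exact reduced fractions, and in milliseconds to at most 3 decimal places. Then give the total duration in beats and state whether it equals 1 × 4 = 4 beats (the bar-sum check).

1) 0.0ms=0b +937.5ms=2b
2) 937.5ms=2b +937.5ms=2b
Σ=4b of 4 (128bpm 4/4) — PASS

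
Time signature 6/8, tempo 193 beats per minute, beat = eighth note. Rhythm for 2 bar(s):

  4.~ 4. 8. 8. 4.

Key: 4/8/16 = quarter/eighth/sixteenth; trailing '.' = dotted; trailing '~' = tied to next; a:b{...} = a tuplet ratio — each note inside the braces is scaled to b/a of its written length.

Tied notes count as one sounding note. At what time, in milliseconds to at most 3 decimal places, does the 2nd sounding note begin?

1. 0.0ms @ 0 + 1865.285ms (6)
2. 1865.285ms @ 6 + 466.321ms (3/2)
3. 2331.606ms @ 15/2 + 466.321ms (3/2)
4. 2797.927ms @ 9 + 932.642ms (3)

note 2 onset = 6b = 1865.285ms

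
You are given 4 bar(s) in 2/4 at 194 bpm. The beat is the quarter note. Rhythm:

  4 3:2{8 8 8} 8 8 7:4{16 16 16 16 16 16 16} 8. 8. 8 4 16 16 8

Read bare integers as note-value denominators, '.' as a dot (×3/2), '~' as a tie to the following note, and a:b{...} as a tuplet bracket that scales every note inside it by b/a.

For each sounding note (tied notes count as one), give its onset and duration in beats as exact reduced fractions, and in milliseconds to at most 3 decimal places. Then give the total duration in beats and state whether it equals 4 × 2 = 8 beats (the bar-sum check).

1) 0.0ms=0b +309.278ms=1b
2) 309.278ms=1b +103.093ms=1/3b
3) 412.371ms=4/3b +103.093ms=1/3b
4) 515.464ms=5/3b +103.093ms=1/3b
5) 618.557ms=2b +154.639ms=1/2b
6) 773.196ms=5/2b +154.639ms=1/2b
7) 927.835ms=3b +44.183ms=1/7b
8) 972.018ms=22/7b +44.183ms=1/7b
9) 1016.2ms=23/7b +44.183ms=1/7b
10) 1060.383ms=24/7b +44.183ms=1/7b
11) 1104.566ms=25/7b +44.183ms=1/7b
12) 1148.748ms=26/7b +44.183ms=1/7b
13) 1192.931ms=27/7b +44.183ms=1/7b
14) 1237.113ms=4b +231.959ms=3/4b
15) 1469.072ms=19/4b +231.959ms=3/4b
16) 1701.031ms=11/2b +154.639ms=1/2b
17) 1855.67ms=6b +309.278ms=1b
18) 2164.948ms=7b +77.32ms=1/4b
19) 2242.268ms=29/4b +77.32ms=1/4b
20) 2319.588ms=15/2b +154.639ms=1/2b
Σ=8b of 8 (194bpm 2/4) — PASS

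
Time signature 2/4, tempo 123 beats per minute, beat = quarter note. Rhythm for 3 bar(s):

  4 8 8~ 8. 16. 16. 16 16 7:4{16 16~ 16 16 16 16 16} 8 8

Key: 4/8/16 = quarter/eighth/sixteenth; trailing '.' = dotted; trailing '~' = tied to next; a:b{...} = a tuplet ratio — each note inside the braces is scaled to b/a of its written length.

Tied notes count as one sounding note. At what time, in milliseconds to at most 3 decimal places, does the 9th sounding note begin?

note 9 onset = 29/7b = 2020.906ms

1. 0.0ms @ 0 + 487.805ms (1)
2. 487.805ms @ 1 + 243.902ms (1/2)
3. 731.707ms @ 3/2 + 609.756ms (5/4)
4. 1341.463ms @ 11/4 + 182.927ms (3/8)
5. 1524.39ms @ 25/8 + 182.927ms (3/8)
6. 1707.317ms @ 7/2 + 121.951ms (1/4)
7. 1829.268ms @ 15/4 + 121.951ms (1/4)
8. 1951.22ms @ 4 + 69.686ms (1/7)
9. 2020.906ms @ 29/7 + 139.373ms (2/7)
10. 2160.279ms @ 31/7 + 69.686ms (1/7)
11. 2229.965ms @ 32/7 + 69.686ms (1/7)
12. 2299.652ms @ 33/7 + 69.686ms (1/7)
13. 2369.338ms @ 34/7 + 69.686ms (1/7)
14. 2439.024ms @ 5 + 243.902ms (1/2)
15. 2682.927ms @ 11/2 + 243.902ms (1/2)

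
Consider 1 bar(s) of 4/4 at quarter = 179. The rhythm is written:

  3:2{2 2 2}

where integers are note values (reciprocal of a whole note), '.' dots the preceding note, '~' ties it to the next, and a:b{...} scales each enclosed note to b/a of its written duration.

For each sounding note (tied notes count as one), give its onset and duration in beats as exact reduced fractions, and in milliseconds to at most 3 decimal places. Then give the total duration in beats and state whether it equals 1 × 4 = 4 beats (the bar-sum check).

1) 0.0ms=0b +446.927ms=4/3b
2) 446.927ms=4/3b +446.927ms=4/3b
3) 893.855ms=8/3b +446.927ms=4/3b
Σ=4b of 4 (179bpm 4/4) — PASS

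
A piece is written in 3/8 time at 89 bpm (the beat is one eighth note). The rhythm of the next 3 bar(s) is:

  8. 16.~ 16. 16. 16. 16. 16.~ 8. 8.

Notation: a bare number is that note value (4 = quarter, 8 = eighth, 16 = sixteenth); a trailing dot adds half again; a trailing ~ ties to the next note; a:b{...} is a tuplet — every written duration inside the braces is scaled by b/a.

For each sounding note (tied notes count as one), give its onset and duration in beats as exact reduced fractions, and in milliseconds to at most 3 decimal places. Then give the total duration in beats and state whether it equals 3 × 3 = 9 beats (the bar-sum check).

1) 0.0ms=0b +1011.236ms=3/2b
2) 1011.236ms=3/2b +1011.236ms=3/2b
3) 2022.472ms=3b +505.618ms=3/4b
4) 2528.09ms=15/4b +505.618ms=3/4b
5) 3033.708ms=9/2b +505.618ms=3/4b
6) 3539.326ms=21/4b +1516.854ms=9/4b
7) 5056.18ms=15/2b +1011.236ms=3/2b
Σ=9b of 9 (89bpm 3/8) — PASS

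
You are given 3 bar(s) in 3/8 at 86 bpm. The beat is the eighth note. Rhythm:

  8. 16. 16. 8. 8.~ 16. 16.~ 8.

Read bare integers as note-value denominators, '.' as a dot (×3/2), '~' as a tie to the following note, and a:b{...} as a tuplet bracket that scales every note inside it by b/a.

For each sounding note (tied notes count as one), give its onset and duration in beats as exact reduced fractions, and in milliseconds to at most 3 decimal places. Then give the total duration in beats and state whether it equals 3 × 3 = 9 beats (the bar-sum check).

1) 0.0ms=0b +1046.512ms=3/2b
2) 1046.512ms=3/2b +523.256ms=3/4b
3) 1569.767ms=9/4b +523.256ms=3/4b
4) 2093.023ms=3b +1046.512ms=3/2b
5) 3139.535ms=9/2b +1569.767ms=9/4b
6) 4709.302ms=27/4b +1569.767ms=9/4b
Σ=9b of 9 (86bpm 3/8) — PASS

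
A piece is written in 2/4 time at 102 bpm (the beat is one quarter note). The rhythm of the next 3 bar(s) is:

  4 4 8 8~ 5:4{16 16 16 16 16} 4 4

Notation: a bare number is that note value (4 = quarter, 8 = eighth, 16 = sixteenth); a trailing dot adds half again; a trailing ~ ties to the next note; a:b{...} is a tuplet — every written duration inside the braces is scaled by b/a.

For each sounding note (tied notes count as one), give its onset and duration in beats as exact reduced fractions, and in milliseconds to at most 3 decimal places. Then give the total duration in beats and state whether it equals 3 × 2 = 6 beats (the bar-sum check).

1) 0.0ms=0b +588.235ms=1b
2) 588.235ms=1b +588.235ms=1b
3) 1176.471ms=2b +294.118ms=1/2b
4) 1470.588ms=5/2b +411.765ms=7/10b
5) 1882.353ms=16/5b +117.647ms=1/5b
6) 2000.0ms=17/5b +117.647ms=1/5b
7) 2117.647ms=18/5b +117.647ms=1/5b
8) 2235.294ms=19/5b +117.647ms=1/5b
9) 2352.941ms=4b +588.235ms=1b
10) 2941.176ms=5b +588.235ms=1b
Σ=6b of 6 (102bpm 2/4) — PASS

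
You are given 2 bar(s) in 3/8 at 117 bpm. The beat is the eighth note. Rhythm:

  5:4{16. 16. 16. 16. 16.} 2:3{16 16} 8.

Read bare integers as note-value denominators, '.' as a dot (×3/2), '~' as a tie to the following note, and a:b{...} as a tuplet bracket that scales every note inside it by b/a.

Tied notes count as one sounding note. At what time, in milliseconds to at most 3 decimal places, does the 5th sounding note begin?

1. 0.0ms @ 0 + 307.692ms (3/5)
2. 307.692ms @ 3/5 + 307.692ms (3/5)
3. 615.385ms @ 6/5 + 307.692ms (3/5)
4. 923.077ms @ 9/5 + 307.692ms (3/5)
5. 1230.769ms @ 12/5 + 307.692ms (3/5)
6. 1538.462ms @ 3 + 384.615ms (3/4)
7. 1923.077ms @ 15/4 + 384.615ms (3/4)
8. 2307.692ms @ 9/2 + 769.231ms (3/2)

note 5 onset = 12/5b = 1230.769ms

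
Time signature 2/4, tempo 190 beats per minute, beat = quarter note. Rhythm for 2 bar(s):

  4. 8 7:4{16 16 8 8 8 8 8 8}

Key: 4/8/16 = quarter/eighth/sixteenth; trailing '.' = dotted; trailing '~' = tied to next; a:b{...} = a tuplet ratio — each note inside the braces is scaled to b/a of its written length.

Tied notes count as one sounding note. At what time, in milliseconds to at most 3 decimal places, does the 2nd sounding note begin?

note 2 onset = 3/2b = 473.684ms

1. 0.0ms @ 0 + 473.684ms (3/2)
2. 473.684ms @ 3/2 + 157.895ms (1/2)
3. 631.579ms @ 2 + 45.113ms (1/7)
4. 676.692ms @ 15/7 + 45.113ms (1/7)
5. 721.805ms @ 16/7 + 90.226ms (2/7)
6. 812.03ms @ 18/7 + 90.226ms (2/7)
7. 902.256ms @ 20/7 + 90.226ms (2/7)
8. 992.481ms @ 22/7 + 90.226ms (2/7)
9. 1082.707ms @ 24/7 + 90.226ms (2/7)
10. 1172.932ms @ 26/7 + 90.226ms (2/7)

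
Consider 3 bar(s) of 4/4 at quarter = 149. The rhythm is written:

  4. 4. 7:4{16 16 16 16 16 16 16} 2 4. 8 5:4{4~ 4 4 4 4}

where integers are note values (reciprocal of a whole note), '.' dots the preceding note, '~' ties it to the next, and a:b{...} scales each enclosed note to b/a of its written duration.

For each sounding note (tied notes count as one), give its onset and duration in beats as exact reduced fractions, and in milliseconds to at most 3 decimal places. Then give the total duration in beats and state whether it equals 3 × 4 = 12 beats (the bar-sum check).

1) 0.0ms=0b +604.027ms=3/2b
2) 604.027ms=3/2b +604.027ms=3/2b
3) 1208.054ms=3b +57.526ms=1/7b
4) 1265.58ms=22/7b +57.526ms=1/7b
5) 1323.106ms=23/7b +57.526ms=1/7b
6) 1380.633ms=24/7b +57.526ms=1/7b
7) 1438.159ms=25/7b +57.526ms=1/7b
8) 1495.686ms=26/7b +57.526ms=1/7b
9) 1553.212ms=27/7b +57.526ms=1/7b
10) 1610.738ms=4b +805.369ms=2b
11) 2416.107ms=6b +604.027ms=3/2b
12) 3020.134ms=15/2b +201.342ms=1/2b
13) 3221.477ms=8b +644.295ms=8/5b
14) 3865.772ms=48/5b +322.148ms=4/5b
15) 4187.919ms=52/5b +322.148ms=4/5b
16) 4510.067ms=56/5b +322.148ms=4/5b
Σ=12b of 12 (149bpm 4/4) — PASS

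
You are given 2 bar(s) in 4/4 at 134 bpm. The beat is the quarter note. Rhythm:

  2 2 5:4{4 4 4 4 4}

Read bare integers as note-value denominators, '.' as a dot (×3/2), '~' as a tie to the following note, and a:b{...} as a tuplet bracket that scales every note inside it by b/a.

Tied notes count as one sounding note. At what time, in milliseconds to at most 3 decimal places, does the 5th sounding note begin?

1. 0.0ms @ 0 + 895.522ms (2)
2. 895.522ms @ 2 + 895.522ms (2)
3. 1791.045ms @ 4 + 358.209ms (4/5)
4. 2149.254ms @ 24/5 + 358.209ms (4/5)
5. 2507.463ms @ 28/5 + 358.209ms (4/5)
6. 2865.672ms @ 32/5 + 358.209ms (4/5)
7. 3223.881ms @ 36/5 + 358.209ms (4/5)

note 5 onset = 28/5b = 2507.463ms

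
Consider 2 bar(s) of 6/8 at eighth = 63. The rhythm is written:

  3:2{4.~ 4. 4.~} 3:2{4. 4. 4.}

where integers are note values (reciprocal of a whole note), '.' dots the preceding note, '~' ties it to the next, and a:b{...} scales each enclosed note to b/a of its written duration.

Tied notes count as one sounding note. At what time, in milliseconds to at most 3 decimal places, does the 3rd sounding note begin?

note 3 onset = 8b = 7619.048ms

1. 0.0ms @ 0 + 3809.524ms (4)
2. 3809.524ms @ 4 + 3809.524ms (4)
3. 7619.048ms @ 8 + 1904.762ms (2)
4. 9523.81ms @ 10 + 1904.762ms (2)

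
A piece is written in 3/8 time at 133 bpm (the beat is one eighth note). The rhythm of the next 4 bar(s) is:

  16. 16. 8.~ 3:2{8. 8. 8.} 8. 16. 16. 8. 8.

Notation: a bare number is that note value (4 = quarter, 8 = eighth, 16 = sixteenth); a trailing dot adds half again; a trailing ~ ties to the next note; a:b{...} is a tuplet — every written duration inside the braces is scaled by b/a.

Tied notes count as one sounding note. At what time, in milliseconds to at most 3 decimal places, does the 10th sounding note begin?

note 10 onset = 21/2b = 4736.842ms

1. 0.0ms @ 0 + 338.346ms (3/4)
2. 338.346ms @ 3/4 + 338.346ms (3/4)
3. 676.692ms @ 3/2 + 1127.82ms (5/2)
4. 1804.511ms @ 4 + 451.128ms (1)
5. 2255.639ms @ 5 + 451.128ms (1)
6. 2706.767ms @ 6 + 676.692ms (3/2)
7. 3383.459ms @ 15/2 + 338.346ms (3/4)
8. 3721.805ms @ 33/4 + 338.346ms (3/4)
9. 4060.15ms @ 9 + 676.692ms (3/2)
10. 4736.842ms @ 21/2 + 676.692ms (3/2)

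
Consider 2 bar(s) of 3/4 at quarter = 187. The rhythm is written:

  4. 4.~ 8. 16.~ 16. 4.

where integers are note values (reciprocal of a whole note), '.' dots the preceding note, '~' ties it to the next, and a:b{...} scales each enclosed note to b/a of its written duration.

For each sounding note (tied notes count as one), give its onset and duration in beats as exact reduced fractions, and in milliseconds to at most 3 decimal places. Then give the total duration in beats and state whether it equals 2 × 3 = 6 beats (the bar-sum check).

1) 0.0ms=0b +481.283ms=3/2b
2) 481.283ms=3/2b +721.925ms=9/4b
3) 1203.209ms=15/4b +240.642ms=3/4b
4) 1443.85ms=9/2b +481.283ms=3/2b
Σ=6b of 6 (187bpm 3/4) — PASS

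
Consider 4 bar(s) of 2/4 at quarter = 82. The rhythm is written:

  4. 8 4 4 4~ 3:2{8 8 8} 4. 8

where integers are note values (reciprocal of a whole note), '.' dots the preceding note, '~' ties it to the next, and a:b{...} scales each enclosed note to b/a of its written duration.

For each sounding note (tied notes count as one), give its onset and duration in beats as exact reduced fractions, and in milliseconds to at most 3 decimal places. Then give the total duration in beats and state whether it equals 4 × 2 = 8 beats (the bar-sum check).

1) 0.0ms=0b +1097.561ms=3/2b
2) 1097.561ms=3/2b +365.854ms=1/2b
3) 1463.415ms=2b +731.707ms=1b
4) 2195.122ms=3b +731.707ms=1b
5) 2926.829ms=4b +975.61ms=4/3b
6) 3902.439ms=16/3b +243.902ms=1/3b
7) 4146.341ms=17/3b +243.902ms=1/3b
8) 4390.244ms=6b +1097.561ms=3/2b
9) 5487.805ms=15/2b +365.854ms=1/2b
Σ=8b of 8 (82bpm 2/4) — PASS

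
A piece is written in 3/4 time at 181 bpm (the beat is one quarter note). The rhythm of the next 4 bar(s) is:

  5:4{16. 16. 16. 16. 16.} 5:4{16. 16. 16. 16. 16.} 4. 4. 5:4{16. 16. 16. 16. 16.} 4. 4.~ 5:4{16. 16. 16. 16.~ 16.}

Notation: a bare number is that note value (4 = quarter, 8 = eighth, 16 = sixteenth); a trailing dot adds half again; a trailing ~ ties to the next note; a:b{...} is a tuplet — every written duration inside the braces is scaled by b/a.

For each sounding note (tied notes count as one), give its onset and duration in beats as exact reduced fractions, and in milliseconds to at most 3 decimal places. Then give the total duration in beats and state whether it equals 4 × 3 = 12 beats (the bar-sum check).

1) 0.0ms=0b +99.448ms=3/10b
2) 99.448ms=3/10b +99.448ms=3/10b
3) 198.895ms=3/5b +99.448ms=3/10b
4) 298.343ms=9/10b +99.448ms=3/10b
5) 397.79ms=6/5b +99.448ms=3/10b
6) 497.238ms=3/2b +99.448ms=3/10b
7) 596.685ms=9/5b +99.448ms=3/10b
8) 696.133ms=21/10b +99.448ms=3/10b
9) 795.58ms=12/5b +99.448ms=3/10b
10) 895.028ms=27/10b +99.448ms=3/10b
11) 994.475ms=3b +497.238ms=3/2b
12) 1491.713ms=9/2b +497.238ms=3/2b
13) 1988.95ms=6b +99.448ms=3/10b
14) 2088.398ms=63/10b +99.448ms=3/10b
15) 2187.845ms=33/5b +99.448ms=3/10b
16) 2287.293ms=69/10b +99.448ms=3/10b
17) 2386.74ms=36/5b +99.448ms=3/10b
18) 2486.188ms=15/2b +497.238ms=3/2b
19) 2983.425ms=9b +596.685ms=9/5b
20) 3580.11ms=54/5b +99.448ms=3/10b
21) 3679.558ms=111/10b +99.448ms=3/10b
22) 3779.006ms=57/5b +198.895ms=3/5b
Σ=12b of 12 (181bpm 3/4) — PASS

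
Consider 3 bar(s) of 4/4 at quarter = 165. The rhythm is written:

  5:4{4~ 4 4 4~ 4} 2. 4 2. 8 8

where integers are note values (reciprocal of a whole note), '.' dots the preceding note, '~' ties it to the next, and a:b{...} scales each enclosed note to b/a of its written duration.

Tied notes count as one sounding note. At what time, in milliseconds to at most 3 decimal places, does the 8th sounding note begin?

1. 0.0ms @ 0 + 581.818ms (8/5)
2. 581.818ms @ 8/5 + 290.909ms (4/5)
3. 872.727ms @ 12/5 + 581.818ms (8/5)
4. 1454.545ms @ 4 + 1090.909ms (3)
5. 2545.455ms @ 7 + 363.636ms (1)
6. 2909.091ms @ 8 + 1090.909ms (3)
7. 4000.0ms @ 11 + 181.818ms (1/2)
8. 4181.818ms @ 23/2 + 181.818ms (1/2)

note 8 onset = 23/2b = 4181.818ms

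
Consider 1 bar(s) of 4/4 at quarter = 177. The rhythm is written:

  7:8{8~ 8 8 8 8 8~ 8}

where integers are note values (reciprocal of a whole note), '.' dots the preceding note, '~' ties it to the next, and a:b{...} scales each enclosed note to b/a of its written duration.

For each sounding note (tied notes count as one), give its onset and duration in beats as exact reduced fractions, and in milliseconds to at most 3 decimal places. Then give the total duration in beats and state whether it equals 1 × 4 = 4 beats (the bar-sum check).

1) 0.0ms=0b +387.409ms=8/7b
2) 387.409ms=8/7b +193.705ms=4/7b
3) 581.114ms=12/7b +193.705ms=4/7b
4) 774.818ms=16/7b +193.705ms=4/7b
5) 968.523ms=20/7b +387.409ms=8/7b
Σ=4b of 4 (177bpm 4/4) — PASS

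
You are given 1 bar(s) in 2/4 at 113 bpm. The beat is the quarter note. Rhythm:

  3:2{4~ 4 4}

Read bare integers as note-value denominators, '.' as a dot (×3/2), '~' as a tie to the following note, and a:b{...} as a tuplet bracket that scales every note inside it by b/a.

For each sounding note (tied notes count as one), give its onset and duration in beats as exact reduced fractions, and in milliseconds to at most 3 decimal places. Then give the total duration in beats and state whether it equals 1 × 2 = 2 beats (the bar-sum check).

1) 0.0ms=0b +707.965ms=4/3b
2) 707.965ms=4/3b +353.982ms=2/3b
Σ=2b of 2 (113bpm 2/4) — PASS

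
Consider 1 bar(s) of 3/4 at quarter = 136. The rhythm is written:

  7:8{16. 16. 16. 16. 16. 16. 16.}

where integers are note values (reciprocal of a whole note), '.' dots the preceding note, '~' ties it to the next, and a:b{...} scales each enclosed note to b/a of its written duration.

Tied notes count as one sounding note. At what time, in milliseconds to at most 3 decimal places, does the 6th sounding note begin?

note 6 onset = 15/7b = 945.378ms

1. 0.0ms @ 0 + 189.076ms (3/7)
2. 189.076ms @ 3/7 + 189.076ms (3/7)
3. 378.151ms @ 6/7 + 189.076ms (3/7)
4. 567.227ms @ 9/7 + 189.076ms (3/7)
5. 756.303ms @ 12/7 + 189.076ms (3/7)
6. 945.378ms @ 15/7 + 189.076ms (3/7)
7. 1134.454ms @ 18/7 + 189.076ms (3/7)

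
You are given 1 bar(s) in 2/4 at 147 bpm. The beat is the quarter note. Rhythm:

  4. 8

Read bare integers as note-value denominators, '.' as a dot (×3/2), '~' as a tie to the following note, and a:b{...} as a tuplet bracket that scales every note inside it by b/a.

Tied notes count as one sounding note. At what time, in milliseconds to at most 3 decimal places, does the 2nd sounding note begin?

note 2 onset = 3/2b = 612.245ms

1. 0.0ms @ 0 + 612.245ms (3/2)
2. 612.245ms @ 3/2 + 204.082ms (1/2)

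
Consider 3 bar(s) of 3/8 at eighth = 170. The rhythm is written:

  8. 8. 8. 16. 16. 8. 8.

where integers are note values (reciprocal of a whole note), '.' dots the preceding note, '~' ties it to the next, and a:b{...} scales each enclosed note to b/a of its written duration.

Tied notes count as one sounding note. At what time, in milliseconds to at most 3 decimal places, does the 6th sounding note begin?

1. 0.0ms @ 0 + 529.412ms (3/2)
2. 529.412ms @ 3/2 + 529.412ms (3/2)
3. 1058.824ms @ 3 + 529.412ms (3/2)
4. 1588.235ms @ 9/2 + 264.706ms (3/4)
5. 1852.941ms @ 21/4 + 264.706ms (3/4)
6. 2117.647ms @ 6 + 529.412ms (3/2)
7. 2647.059ms @ 15/2 + 529.412ms (3/2)

note 6 onset = 6b = 2117.647ms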